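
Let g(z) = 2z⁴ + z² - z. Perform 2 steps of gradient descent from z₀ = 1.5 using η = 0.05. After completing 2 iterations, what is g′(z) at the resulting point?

g′(z) = 8z³ + 2z - 1
z₁ = 1.5 − 0.05·29 = 0.05
z₂ = 0.05 − 0.05·(-0.899) = 0.09495
g′(z) at (0.09495) = -0.803251824301

-0.803251824301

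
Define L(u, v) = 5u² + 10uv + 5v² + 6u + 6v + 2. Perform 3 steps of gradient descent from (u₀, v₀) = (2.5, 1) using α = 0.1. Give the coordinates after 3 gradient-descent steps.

(-1.6, -3.1)

∇L = (10u + 10v + 6, 10u + 10v + 6)
Step 1: at (2.5, 1), ∇L = (41, 41) → (2.5, 1) − 0.1·(41, 41) = (-1.6, -3.1)
Step 2: at (-1.6, -3.1), ∇L = (-41, -41) → (-1.6, -3.1) − 0.1·(-41, -41) = (2.5, 1)
Step 3: at (2.5, 1), ∇L = (41, 41) → (2.5, 1) − 0.1·(41, 41) = (-1.6, -3.1)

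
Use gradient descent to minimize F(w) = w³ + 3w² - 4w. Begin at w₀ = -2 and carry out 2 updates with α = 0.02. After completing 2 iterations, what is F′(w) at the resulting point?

F′(w) = 3w² + 6w - 4
w₁ = -2 − 0.02·(-4) = -1.92
w₂ = -1.92 − 0.02·(-4.4608) = -1.830784
F′(w) at (-1.830784) = -4.929393836032

-4.929393836032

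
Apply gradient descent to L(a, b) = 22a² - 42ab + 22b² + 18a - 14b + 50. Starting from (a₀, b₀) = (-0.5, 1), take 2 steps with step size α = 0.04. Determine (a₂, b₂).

(-3.4856, 3.6016)

∇L = (44a - 42b + 18, -42a + 44b - 14)
(a₁, b₁) = (-0.5, 1) − 0.04·(-46, 51) = (1.34, -1.04)
(a₂, b₂) = (1.34, -1.04) − 0.04·(120.64, -116.04) = (-3.4856, 3.6016)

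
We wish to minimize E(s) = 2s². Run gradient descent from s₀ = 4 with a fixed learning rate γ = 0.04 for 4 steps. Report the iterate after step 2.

E′(s) = 4s
s₁ = 4 − 0.04·16 = 3.36
s₂ = 3.36 − 0.04·13.44 = 2.8224

2.8224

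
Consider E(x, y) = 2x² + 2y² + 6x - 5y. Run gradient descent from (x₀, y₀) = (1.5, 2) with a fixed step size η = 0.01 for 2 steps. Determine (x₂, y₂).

(1.2648, 1.9412)

∇E = (4x + 6, 4y - 5)
(x₁, y₁) = (1.5, 2) − 0.01·(12, 3) = (1.38, 1.97)
(x₂, y₂) = (1.38, 1.97) − 0.01·(11.52, 2.88) = (1.2648, 1.9412)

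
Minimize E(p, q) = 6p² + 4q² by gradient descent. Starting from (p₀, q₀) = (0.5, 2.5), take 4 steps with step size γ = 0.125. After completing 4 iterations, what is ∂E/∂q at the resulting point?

0

∇E = (12p, 8q)
(p₁, q₁) = (0.5, 2.5) − 0.125·(6, 20) = (-0.25, 0)
(p₂, q₂) = (-0.25, 0) − 0.125·(-3, 0) = (0.125, 0)
(p₃, q₃) = (0.125, 0) − 0.125·(1.5, 0) = (-0.0625, 0)
(p₄, q₄) = (-0.0625, 0) − 0.125·(-0.75, 0) = (0.03125, 0)
∂E/∂q at (0.03125, 0) = 0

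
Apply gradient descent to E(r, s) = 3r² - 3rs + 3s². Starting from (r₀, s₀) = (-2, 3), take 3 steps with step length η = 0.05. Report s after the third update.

∇E = (6r - 3s, -3r + 6s)
Step 1: at (-2, 3), ∇E = (-21, 24) → (-2, 3) − 0.05·(-21, 24) = (-0.95, 1.8)
Step 2: at (-0.95, 1.8), ∇E = (-11.1, 13.65) → (-0.95, 1.8) − 0.05·(-11.1, 13.65) = (-0.395, 1.1175)
Step 3: at (-0.395, 1.1175), ∇E = (-5.7225, 7.89) → (-0.395, 1.1175) − 0.05·(-5.7225, 7.89) = (-0.108875, 0.723)
s = 0.723

0.723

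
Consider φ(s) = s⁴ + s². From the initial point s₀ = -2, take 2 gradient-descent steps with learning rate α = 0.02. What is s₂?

φ′(s) = 4s³ + 2s
Step 1: φ′(-2) = -36; s₁ = -2 − 0.02·(-36) = -1.28
Step 2: φ′(-1.28) = -10.948608; s₂ = -1.28 − 0.02·(-10.948608) = -1.06102784

-1.06102784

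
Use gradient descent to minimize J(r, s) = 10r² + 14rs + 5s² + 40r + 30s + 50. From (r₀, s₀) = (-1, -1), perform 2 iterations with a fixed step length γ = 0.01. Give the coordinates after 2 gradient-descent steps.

(-1.0996, -1.1056)

∇J = (20r + 14s + 40, 14r + 10s + 30)
Step 1: at (-1, -1), ∇J = (6, 6) → (-1, -1) − 0.01·(6, 6) = (-1.06, -1.06)
Step 2: at (-1.06, -1.06), ∇J = (3.96, 4.56) → (-1.06, -1.06) − 0.01·(3.96, 4.56) = (-1.0996, -1.1056)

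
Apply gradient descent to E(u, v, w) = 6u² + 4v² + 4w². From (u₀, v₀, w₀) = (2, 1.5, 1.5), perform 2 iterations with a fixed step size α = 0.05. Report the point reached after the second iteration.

(0.32, 0.54, 0.54)

∇E = (12u, 8v, 8w)
(u₁, v₁, w₁) = (2, 1.5, 1.5) − 0.05·(24, 12, 12) = (0.8, 0.9, 0.9)
(u₂, v₂, w₂) = (0.8, 0.9, 0.9) − 0.05·(9.6, 7.2, 7.2) = (0.32, 0.54, 0.54)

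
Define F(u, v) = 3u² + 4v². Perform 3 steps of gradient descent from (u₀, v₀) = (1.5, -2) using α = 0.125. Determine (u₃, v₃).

(0.0234375, 0)

∇F = (6u, 8v)
Step 1: at (1.5, -2), ∇F = (9, -16) → (1.5, -2) − 0.125·(9, -16) = (0.375, 0)
Step 2: at (0.375, 0), ∇F = (2.25, 0) → (0.375, 0) − 0.125·(2.25, 0) = (0.09375, 0)
Step 3: at (0.09375, 0), ∇F = (0.5625, 0) → (0.09375, 0) − 0.125·(0.5625, 0) = (0.0234375, 0)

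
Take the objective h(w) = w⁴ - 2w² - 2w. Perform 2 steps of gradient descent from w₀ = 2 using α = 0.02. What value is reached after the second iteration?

h′(w) = 4w³ - 4w - 2
Step 1: h′(2) = 22; w₁ = 2 − 0.02·22 = 1.56
Step 2: h′(1.56) = 6.945664; w₂ = 1.56 − 0.02·6.945664 = 1.42108672

1.42108672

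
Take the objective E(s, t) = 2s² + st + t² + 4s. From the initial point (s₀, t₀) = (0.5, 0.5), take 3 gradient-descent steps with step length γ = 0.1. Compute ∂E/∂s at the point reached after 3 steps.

∇E = (4s + t + 4, s + 2t)
(s₁, t₁) = (0.5, 0.5) − 0.1·(6.5, 1.5) = (-0.15, 0.35)
(s₂, t₂) = (-0.15, 0.35) − 0.1·(3.75, 0.55) = (-0.525, 0.295)
(s₃, t₃) = (-0.525, 0.295) − 0.1·(2.195, 0.065) = (-0.7445, 0.2885)
∂E/∂s at (-0.7445, 0.2885) = 1.3105

1.3105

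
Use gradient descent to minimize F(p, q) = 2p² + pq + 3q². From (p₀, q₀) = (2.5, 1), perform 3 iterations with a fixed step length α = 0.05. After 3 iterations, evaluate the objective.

∇F = (4p + q, p + 6q)
(p₁, q₁) = (2.5, 1) − 0.05·(11, 8.5) = (1.95, 0.575)
(p₂, q₂) = (1.95, 0.575) − 0.05·(8.375, 5.4) = (1.53125, 0.305)
(p₃, q₃) = (1.53125, 0.305) − 0.05·(6.43, 3.36125) = (1.20975, 0.1369375)
F(1.20975, 0.1369375) = 3.14890590234375

3.14890590234375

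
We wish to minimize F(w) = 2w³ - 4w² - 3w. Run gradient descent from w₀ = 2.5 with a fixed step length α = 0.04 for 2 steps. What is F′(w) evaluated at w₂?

F′(w) = 6w² - 8w - 3
w₁ = 2.5 − 0.04·14.5 = 1.92
w₂ = 1.92 − 0.04·3.7584 = 1.769664
F′(w) at (1.769664) = 1.632952037376

1.632952037376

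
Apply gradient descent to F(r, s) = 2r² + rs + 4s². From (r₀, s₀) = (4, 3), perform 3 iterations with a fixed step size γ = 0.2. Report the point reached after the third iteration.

(-0.192, -1.024)

∇F = (4r + s, r + 8s)
Step 1: at (4, 3), ∇F = (19, 28) → (4, 3) − 0.2·(19, 28) = (0.2, -2.6)
Step 2: at (0.2, -2.6), ∇F = (-1.8, -20.6) → (0.2, -2.6) − 0.2·(-1.8, -20.6) = (0.56, 1.52)
Step 3: at (0.56, 1.52), ∇F = (3.76, 12.72) → (0.56, 1.52) − 0.2·(3.76, 12.72) = (-0.192, -1.024)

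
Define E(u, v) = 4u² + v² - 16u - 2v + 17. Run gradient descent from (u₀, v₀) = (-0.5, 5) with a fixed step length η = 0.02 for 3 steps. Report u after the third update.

0.51824

∇E = (8u - 16, 2v - 2)
(u₁, v₁) = (-0.5, 5) − 0.02·(-20, 8) = (-0.1, 4.84)
(u₂, v₂) = (-0.1, 4.84) − 0.02·(-16.8, 7.68) = (0.236, 4.6864)
(u₃, v₃) = (0.236, 4.6864) − 0.02·(-14.112, 7.3728) = (0.51824, 4.538944)
u = 0.51824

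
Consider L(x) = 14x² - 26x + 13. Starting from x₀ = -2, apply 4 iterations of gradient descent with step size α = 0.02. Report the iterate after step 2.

L′(x) = 28x - 26
Step 1: L′(-2) = -82; x₁ = -2 − 0.02·(-82) = -0.36
Step 2: L′(-0.36) = -36.08; x₂ = -0.36 − 0.02·(-36.08) = 0.3616

0.3616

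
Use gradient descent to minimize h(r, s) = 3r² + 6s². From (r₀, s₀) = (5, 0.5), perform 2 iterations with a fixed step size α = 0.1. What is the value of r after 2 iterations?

0.8

∇h = (6r, 12s)
Step 1: at (5, 0.5), ∇h = (30, 6) → (5, 0.5) − 0.1·(30, 6) = (2, -0.1)
Step 2: at (2, -0.1), ∇h = (12, -1.2) → (2, -0.1) − 0.1·(12, -1.2) = (0.8, 0.02)
r = 0.8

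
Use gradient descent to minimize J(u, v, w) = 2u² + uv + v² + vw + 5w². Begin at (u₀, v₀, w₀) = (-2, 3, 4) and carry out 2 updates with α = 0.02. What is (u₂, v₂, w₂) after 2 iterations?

∇J = (4u + v, u + 2v + w, v + 10w)
(u₁, v₁, w₁) = (-2, 3, 4) − 0.02·(-5, 8, 43) = (-1.9, 2.84, 3.14)
(u₂, v₂, w₂) = (-1.9, 2.84, 3.14) − 0.02·(-4.76, 6.92, 34.24) = (-1.8048, 2.7016, 2.4552)

(-1.8048, 2.7016, 2.4552)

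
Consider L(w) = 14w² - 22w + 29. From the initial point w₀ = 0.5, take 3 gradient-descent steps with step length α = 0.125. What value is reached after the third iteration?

L′(w) = 28w - 22
Step 1: L′(0.5) = -8; w₁ = 0.5 − 0.125·(-8) = 1.5
Step 2: L′(1.5) = 20; w₂ = 1.5 − 0.125·20 = -1
Step 3: L′(-1) = -50; w₃ = -1 − 0.125·(-50) = 5.25

5.25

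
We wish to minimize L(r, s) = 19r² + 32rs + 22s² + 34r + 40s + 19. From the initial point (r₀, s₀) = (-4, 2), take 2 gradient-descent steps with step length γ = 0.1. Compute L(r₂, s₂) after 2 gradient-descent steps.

∇L = (38r + 32s + 34, 32r + 44s + 40)
Step 1: at (-4, 2), ∇L = (-54, 0) → (-4, 2) − 0.1·(-54, 0) = (1.4, 2)
Step 2: at (1.4, 2), ∇L = (151.2, 172.8) → (1.4, 2) − 0.1·(151.2, 172.8) = (-13.72, -15.28)
L(-13.72, -15.28) = 14362.9056

14362.9056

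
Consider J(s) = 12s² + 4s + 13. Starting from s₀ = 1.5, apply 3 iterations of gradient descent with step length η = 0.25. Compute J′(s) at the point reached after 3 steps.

-5000

J′(s) = 24s + 4
Step 1: J′(1.5) = 40; s₁ = 1.5 − 0.25·40 = -8.5
Step 2: J′(-8.5) = -200; s₂ = -8.5 − 0.25·(-200) = 41.5
Step 3: J′(41.5) = 1000; s₃ = 41.5 − 0.25·1000 = -208.5
J′(s) at (-208.5) = -5000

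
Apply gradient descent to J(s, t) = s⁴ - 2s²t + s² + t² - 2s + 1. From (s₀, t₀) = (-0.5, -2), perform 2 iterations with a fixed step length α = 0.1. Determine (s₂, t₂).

∇J = (4s³ - 4st + 2s - 2, -2s² + 2t)
(s₁, t₁) = (-0.5, -2) − 0.1·(-7.5, -4.5) = (0.25, -1.55)
(s₂, t₂) = (0.25, -1.55) − 0.1·(0.1125, -3.225) = (0.23875, -1.2275)

(0.23875, -1.2275)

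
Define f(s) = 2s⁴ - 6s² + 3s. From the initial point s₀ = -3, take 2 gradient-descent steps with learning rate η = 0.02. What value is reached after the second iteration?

f′(s) = 8s³ - 12s + 3
Step 1: f′(-3) = -177; s₁ = -3 − 0.02·(-177) = 0.54
Step 2: f′(0.54) = -2.220288; s₂ = 0.54 − 0.02·(-2.220288) = 0.58440576

0.58440576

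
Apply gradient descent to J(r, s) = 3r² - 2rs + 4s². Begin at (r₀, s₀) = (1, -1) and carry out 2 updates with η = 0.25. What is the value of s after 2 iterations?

-2

∇J = (6r - 2s, -2r + 8s)
Step 1: at (1, -1), ∇J = (8, -10) → (1, -1) − 0.25·(8, -10) = (-1, 1.5)
Step 2: at (-1, 1.5), ∇J = (-9, 14) → (-1, 1.5) − 0.25·(-9, 14) = (1.25, -2)
s = -2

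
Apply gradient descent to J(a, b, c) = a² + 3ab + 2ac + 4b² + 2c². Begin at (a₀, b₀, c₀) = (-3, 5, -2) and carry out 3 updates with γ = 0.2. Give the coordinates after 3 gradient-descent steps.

∇J = (2a + 3b + 2c, 3a + 8b, 2a + 4c)
(a₁, b₁, c₁) = (-3, 5, -2) − 0.2·(5, 31, -14) = (-4, -1.2, 0.8)
(a₂, b₂, c₂) = (-4, -1.2, 0.8) − 0.2·(-10, -21.6, -4.8) = (-2, 3.12, 1.76)
(a₃, b₃, c₃) = (-2, 3.12, 1.76) − 0.2·(8.88, 18.96, 3.04) = (-3.776, -0.672, 1.152)

(-3.776, -0.672, 1.152)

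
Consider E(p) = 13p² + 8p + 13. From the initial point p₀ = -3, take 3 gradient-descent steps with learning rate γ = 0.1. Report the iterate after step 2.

E′(p) = 26p + 8
p₁ = -3 − 0.1·(-70) = 4
p₂ = 4 − 0.1·112 = -7.2

-7.2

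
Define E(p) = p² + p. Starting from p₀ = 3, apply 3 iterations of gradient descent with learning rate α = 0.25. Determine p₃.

E′(p) = 2p + 1
Step 1: E′(3) = 7; p₁ = 3 − 0.25·7 = 1.25
Step 2: E′(1.25) = 3.5; p₂ = 1.25 − 0.25·3.5 = 0.375
Step 3: E′(0.375) = 1.75; p₃ = 0.375 − 0.25·1.75 = -0.0625

-0.0625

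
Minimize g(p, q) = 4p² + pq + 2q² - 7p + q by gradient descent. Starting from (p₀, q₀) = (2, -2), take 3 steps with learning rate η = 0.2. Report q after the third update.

∇g = (8p + q - 7, p + 4q + 1)
(p₁, q₁) = (2, -2) − 0.2·(7, -5) = (0.6, -1)
(p₂, q₂) = (0.6, -1) − 0.2·(-3.2, -2.4) = (1.24, -0.52)
(p₃, q₃) = (1.24, -0.52) − 0.2·(2.4, 0.16) = (0.76, -0.552)
q = -0.552

-0.552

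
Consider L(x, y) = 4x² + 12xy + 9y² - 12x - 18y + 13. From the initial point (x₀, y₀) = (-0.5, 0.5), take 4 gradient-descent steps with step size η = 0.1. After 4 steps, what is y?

∇L = (8x + 12y - 12, 12x + 18y - 18)
(x₁, y₁) = (-0.5, 0.5) − 0.1·(-10, -15) = (0.5, 2)
(x₂, y₂) = (0.5, 2) − 0.1·(16, 24) = (-1.1, -0.4)
(x₃, y₃) = (-1.1, -0.4) − 0.1·(-25.6, -38.4) = (1.46, 3.44)
(x₄, y₄) = (1.46, 3.44) − 0.1·(40.96, 61.44) = (-2.636, -2.704)
y = -2.704

-2.704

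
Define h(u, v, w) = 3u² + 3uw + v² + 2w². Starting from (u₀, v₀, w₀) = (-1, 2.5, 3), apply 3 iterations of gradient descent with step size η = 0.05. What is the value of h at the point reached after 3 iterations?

∇h = (6u + 3w, 2v, 3u + 4w)
(u₁, v₁, w₁) = (-1, 2.5, 3) − 0.05·(3, 5, 9) = (-1.15, 2.25, 2.55)
(u₂, v₂, w₂) = (-1.15, 2.25, 2.55) − 0.05·(0.75, 4.5, 6.75) = (-1.1875, 2.025, 2.2125)
(u₃, v₃, w₃) = (-1.1875, 2.025, 2.2125) − 0.05·(-0.4875, 4.05, 5.2875) = (-1.163125, 1.8225, 1.948125)
h(-1.163125, 1.8225, 1.948125) = 8.17272890625

8.17272890625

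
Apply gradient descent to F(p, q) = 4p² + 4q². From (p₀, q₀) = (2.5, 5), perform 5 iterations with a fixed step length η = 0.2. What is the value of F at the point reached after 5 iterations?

∇F = (8p, 8q)
(p₁, q₁) = (2.5, 5) − 0.2·(20, 40) = (-1.5, -3)
(p₂, q₂) = (-1.5, -3) − 0.2·(-12, -24) = (0.9, 1.8)
(p₃, q₃) = (0.9, 1.8) − 0.2·(7.2, 14.4) = (-0.54, -1.08)
(p₄, q₄) = (-0.54, -1.08) − 0.2·(-4.32, -8.64) = (0.324, 0.648)
(p₅, q₅) = (0.324, 0.648) − 0.2·(2.592, 5.184) = (-0.1944, -0.3888)
F(-0.1944, -0.3888) = 0.7558272

0.7558272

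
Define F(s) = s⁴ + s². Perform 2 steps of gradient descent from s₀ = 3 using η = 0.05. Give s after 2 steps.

1.5066

F′(s) = 4s³ + 2s
Step 1: F′(3) = 114; s₁ = 3 − 0.05·114 = -2.7
Step 2: F′(-2.7) = -84.132; s₂ = -2.7 − 0.05·(-84.132) = 1.5066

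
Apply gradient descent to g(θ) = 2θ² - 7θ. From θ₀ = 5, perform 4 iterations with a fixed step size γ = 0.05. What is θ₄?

3.0812

g′(θ) = 4θ - 7
Step 1: g′(5) = 13; θ₁ = 5 − 0.05·13 = 4.35
Step 2: g′(4.35) = 10.4; θ₂ = 4.35 − 0.05·10.4 = 3.83
Step 3: g′(3.83) = 8.32; θ₃ = 3.83 − 0.05·8.32 = 3.414
Step 4: g′(3.414) = 6.656; θ₄ = 3.414 − 0.05·6.656 = 3.0812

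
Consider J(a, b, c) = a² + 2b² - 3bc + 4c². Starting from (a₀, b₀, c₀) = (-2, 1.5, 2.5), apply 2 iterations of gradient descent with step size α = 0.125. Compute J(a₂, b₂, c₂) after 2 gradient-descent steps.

∇J = (2a, 4b - 3c, -3b + 8c)
(a₁, b₁, c₁) = (-2, 1.5, 2.5) − 0.125·(-4, -1.5, 15.5) = (-1.5, 1.6875, 0.5625)
(a₂, b₂, c₂) = (-1.5, 1.6875, 0.5625) − 0.125·(-3, 5.0625, -0.5625) = (-1.125, 1.0546875, 0.6328125)
J(-1.125, 1.0546875, 0.6328125) = 3.08990478515625

3.08990478515625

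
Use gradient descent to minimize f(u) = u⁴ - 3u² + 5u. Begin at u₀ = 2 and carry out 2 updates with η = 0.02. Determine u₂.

f′(u) = 4u³ - 6u + 5
Step 1: f′(2) = 25; u₁ = 2 − 0.02·25 = 1.5
Step 2: f′(1.5) = 9.5; u₂ = 1.5 − 0.02·9.5 = 1.31

1.31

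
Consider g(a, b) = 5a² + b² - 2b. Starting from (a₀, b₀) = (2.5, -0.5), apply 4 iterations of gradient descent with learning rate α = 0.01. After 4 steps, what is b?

-0.38355224

∇g = (10a, 2b - 2)
(a₁, b₁) = (2.5, -0.5) − 0.01·(25, -3) = (2.25, -0.47)
(a₂, b₂) = (2.25, -0.47) − 0.01·(22.5, -2.94) = (2.025, -0.4406)
(a₃, b₃) = (2.025, -0.4406) − 0.01·(20.25, -2.8812) = (1.8225, -0.411788)
(a₄, b₄) = (1.8225, -0.411788) − 0.01·(18.225, -2.823576) = (1.64025, -0.38355224)
b = -0.38355224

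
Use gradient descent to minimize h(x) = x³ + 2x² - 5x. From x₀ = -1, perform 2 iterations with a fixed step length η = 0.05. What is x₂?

h′(x) = 3x² + 4x - 5
x₁ = -1 − 0.05·(-6) = -0.7
x₂ = -0.7 − 0.05·(-6.33) = -0.3835

-0.3835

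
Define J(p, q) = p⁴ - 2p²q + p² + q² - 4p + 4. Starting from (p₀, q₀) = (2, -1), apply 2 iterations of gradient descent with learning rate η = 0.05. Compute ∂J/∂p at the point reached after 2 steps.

-3.208

∇J = (4p³ - 4pq + 2p - 4, -2p² + 2q)
(p₁, q₁) = (2, -1) − 0.05·(40, -10) = (0, -0.5)
(p₂, q₂) = (0, -0.5) − 0.05·(-4, -1) = (0.2, -0.45)
∂J/∂p at (0.2, -0.45) = -3.208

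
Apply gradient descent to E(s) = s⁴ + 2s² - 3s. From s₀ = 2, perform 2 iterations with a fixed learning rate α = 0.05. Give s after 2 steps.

0.269325

E′(s) = 4s³ + 4s - 3
s₁ = 2 − 0.05·37 = 0.15
s₂ = 0.15 − 0.05·(-2.3865) = 0.269325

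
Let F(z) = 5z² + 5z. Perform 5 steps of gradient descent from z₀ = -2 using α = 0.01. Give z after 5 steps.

-1.385735

F′(z) = 10z + 5
Step 1: F′(-2) = -15; z₁ = -2 − 0.01·(-15) = -1.85
Step 2: F′(-1.85) = -13.5; z₂ = -1.85 − 0.01·(-13.5) = -1.715
Step 3: F′(-1.715) = -12.15; z₃ = -1.715 − 0.01·(-12.15) = -1.5935
Step 4: F′(-1.5935) = -10.935; z₄ = -1.5935 − 0.01·(-10.935) = -1.48415
Step 5: F′(-1.48415) = -9.8415; z₅ = -1.48415 − 0.01·(-9.8415) = -1.385735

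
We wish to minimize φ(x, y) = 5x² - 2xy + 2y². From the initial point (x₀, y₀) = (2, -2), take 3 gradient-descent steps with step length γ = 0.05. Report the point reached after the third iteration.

(0.026, -0.806)

∇φ = (10x - 2y, -2x + 4y)
(x₁, y₁) = (2, -2) − 0.05·(24, -12) = (0.8, -1.4)
(x₂, y₂) = (0.8, -1.4) − 0.05·(10.8, -7.2) = (0.26, -1.04)
(x₃, y₃) = (0.26, -1.04) − 0.05·(4.68, -4.68) = (0.026, -0.806)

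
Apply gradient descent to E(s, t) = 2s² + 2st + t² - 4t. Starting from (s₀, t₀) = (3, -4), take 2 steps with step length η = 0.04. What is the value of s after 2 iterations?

∇E = (4s + 2t, 2s + 2t - 4)
Step 1: at (3, -4), ∇E = (4, -6) → (3, -4) − 0.04·(4, -6) = (2.84, -3.76)
Step 2: at (2.84, -3.76), ∇E = (3.84, -5.84) → (2.84, -3.76) − 0.04·(3.84, -5.84) = (2.6864, -3.5264)
s = 2.6864

2.6864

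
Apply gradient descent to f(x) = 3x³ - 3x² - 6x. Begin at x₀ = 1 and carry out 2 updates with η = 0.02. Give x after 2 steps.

1.104952

f′(x) = 9x² - 6x - 6
x₁ = 1 − 0.02·(-3) = 1.06
x₂ = 1.06 − 0.02·(-2.2476) = 1.104952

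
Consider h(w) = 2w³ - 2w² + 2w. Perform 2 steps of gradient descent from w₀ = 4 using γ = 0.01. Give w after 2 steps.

h′(w) = 6w² - 4w + 2
Step 1: h′(4) = 82; w₁ = 4 − 0.01·82 = 3.18
Step 2: h′(3.18) = 49.9544; w₂ = 3.18 − 0.01·49.9544 = 2.680456

2.680456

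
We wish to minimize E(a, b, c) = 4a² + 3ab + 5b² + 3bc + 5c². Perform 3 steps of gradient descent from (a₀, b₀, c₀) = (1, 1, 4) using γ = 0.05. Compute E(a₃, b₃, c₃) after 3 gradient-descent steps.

∇E = (8a + 3b, 3a + 10b + 3c, 3b + 10c)
(a₁, b₁, c₁) = (1, 1, 4) − 0.05·(11, 25, 43) = (0.45, -0.25, 1.85)
(a₂, b₂, c₂) = (0.45, -0.25, 1.85) − 0.05·(2.85, 4.4, 17.75) = (0.3075, -0.47, 0.9625)
(a₃, b₃, c₃) = (0.3075, -0.47, 0.9625) − 0.05·(1.05, -0.89, 8.215) = (0.255, -0.4255, 0.55175)
E(0.255, -0.4255, 0.55175) = 1.6576751875

1.6576751875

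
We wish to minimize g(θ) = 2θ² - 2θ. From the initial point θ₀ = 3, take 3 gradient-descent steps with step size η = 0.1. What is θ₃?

1.04

g′(θ) = 4θ - 2
θ₁ = 3 − 0.1·10 = 2
θ₂ = 2 − 0.1·6 = 1.4
θ₃ = 1.4 − 0.1·3.6 = 1.04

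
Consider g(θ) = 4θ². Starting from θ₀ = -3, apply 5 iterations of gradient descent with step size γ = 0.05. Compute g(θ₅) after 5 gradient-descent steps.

g′(θ) = 8θ
Step 1: g′(-3) = -24; θ₁ = -3 − 0.05·(-24) = -1.8
Step 2: g′(-1.8) = -14.4; θ₂ = -1.8 − 0.05·(-14.4) = -1.08
Step 3: g′(-1.08) = -8.64; θ₃ = -1.08 − 0.05·(-8.64) = -0.648
Step 4: g′(-0.648) = -5.184; θ₄ = -0.648 − 0.05·(-5.184) = -0.3888
Step 5: g′(-0.3888) = -3.1104; θ₅ = -0.3888 − 0.05·(-3.1104) = -0.23328
g(-0.23328) = 0.2176782336

0.2176782336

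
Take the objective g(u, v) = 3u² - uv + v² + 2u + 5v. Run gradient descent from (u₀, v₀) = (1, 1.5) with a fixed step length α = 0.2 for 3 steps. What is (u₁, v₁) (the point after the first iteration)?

(-0.3, 0.1)

∇g = (6u - v + 2, -u + 2v + 5)
Step 1: at (1, 1.5), ∇g = (6.5, 7) → (1, 1.5) − 0.2·(6.5, 7) = (-0.3, 0.1)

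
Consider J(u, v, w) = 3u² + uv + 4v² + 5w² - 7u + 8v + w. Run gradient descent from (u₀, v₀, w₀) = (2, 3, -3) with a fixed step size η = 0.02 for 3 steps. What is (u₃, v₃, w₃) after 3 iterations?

∇J = (6u + v - 7, u + 8v + 8, 10w + 1)
(u₁, v₁, w₁) = (2, 3, -3) − 0.02·(8, 34, -29) = (1.84, 2.32, -2.42)
(u₂, v₂, w₂) = (1.84, 2.32, -2.42) − 0.02·(6.36, 28.4, -23.2) = (1.7128, 1.752, -1.956)
(u₃, v₃, w₃) = (1.7128, 1.752, -1.956) − 0.02·(5.0288, 23.7288, -18.56) = (1.612224, 1.277424, -1.5848)

(1.612224, 1.277424, -1.5848)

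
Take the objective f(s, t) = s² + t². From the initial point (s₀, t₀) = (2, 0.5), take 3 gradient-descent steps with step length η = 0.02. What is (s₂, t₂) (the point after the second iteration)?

(1.8432, 0.4608)

∇f = (2s, 2t)
(s₁, t₁) = (2, 0.5) − 0.02·(4, 1) = (1.92, 0.48)
(s₂, t₂) = (1.92, 0.48) − 0.02·(3.84, 0.96) = (1.8432, 0.4608)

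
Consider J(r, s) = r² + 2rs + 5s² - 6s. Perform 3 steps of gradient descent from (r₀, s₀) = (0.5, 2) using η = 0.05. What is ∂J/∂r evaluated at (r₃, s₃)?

∇J = (2r + 2s, 2r + 10s - 6)
(r₁, s₁) = (0.5, 2) − 0.05·(5, 15) = (0.25, 1.25)
(r₂, s₂) = (0.25, 1.25) − 0.05·(3, 7) = (0.1, 0.9)
(r₃, s₃) = (0.1, 0.9) − 0.05·(2, 3.2) = (0, 0.74)
∂J/∂r at (0, 0.74) = 1.48

1.48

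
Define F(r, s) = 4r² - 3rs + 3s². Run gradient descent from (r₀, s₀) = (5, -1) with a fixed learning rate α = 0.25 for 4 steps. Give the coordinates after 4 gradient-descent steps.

(21.20703125, -15.28515625)

∇F = (8r - 3s, -3r + 6s)
(r₁, s₁) = (5, -1) − 0.25·(43, -21) = (-5.75, 4.25)
(r₂, s₂) = (-5.75, 4.25) − 0.25·(-58.75, 42.75) = (8.9375, -6.4375)
(r₃, s₃) = (8.9375, -6.4375) − 0.25·(90.8125, -65.4375) = (-13.765625, 9.921875)
(r₄, s₄) = (-13.765625, 9.921875) − 0.25·(-139.890625, 100.828125) = (21.20703125, -15.28515625)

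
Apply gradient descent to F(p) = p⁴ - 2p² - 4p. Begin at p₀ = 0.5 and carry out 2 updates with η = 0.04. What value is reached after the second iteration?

0.93548032

F′(p) = 4p³ - 4p - 4
Step 1: F′(0.5) = -5.5; p₁ = 0.5 − 0.04·(-5.5) = 0.72
Step 2: F′(0.72) = -5.387008; p₂ = 0.72 − 0.04·(-5.387008) = 0.93548032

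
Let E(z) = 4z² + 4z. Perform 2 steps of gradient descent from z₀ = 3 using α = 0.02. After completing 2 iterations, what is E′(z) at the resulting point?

19.7568

E′(z) = 8z + 4
z₁ = 3 − 0.02·28 = 2.44
z₂ = 2.44 − 0.02·23.52 = 1.9696
E′(z) at (1.9696) = 19.7568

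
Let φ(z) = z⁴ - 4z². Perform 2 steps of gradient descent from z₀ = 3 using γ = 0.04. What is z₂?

-0.46773504

φ′(z) = 4z³ - 8z
z₁ = 3 − 0.04·84 = -0.36
z₂ = -0.36 − 0.04·2.693376 = -0.46773504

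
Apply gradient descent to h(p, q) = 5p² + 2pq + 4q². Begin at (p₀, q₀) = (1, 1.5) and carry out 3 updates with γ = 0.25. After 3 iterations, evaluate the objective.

529.296875

∇h = (10p + 2q, 2p + 8q)
(p₁, q₁) = (1, 1.5) − 0.25·(13, 14) = (-2.25, -2)
(p₂, q₂) = (-2.25, -2) − 0.25·(-26.5, -20.5) = (4.375, 3.125)
(p₃, q₃) = (4.375, 3.125) − 0.25·(50, 33.75) = (-8.125, -5.3125)
h(-8.125, -5.3125) = 529.296875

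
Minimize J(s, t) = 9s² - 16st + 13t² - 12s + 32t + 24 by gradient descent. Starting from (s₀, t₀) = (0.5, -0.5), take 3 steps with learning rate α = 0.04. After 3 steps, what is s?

∇J = (18s - 16t - 12, -16s + 26t + 32)
(s₁, t₁) = (0.5, -0.5) − 0.04·(5, 11) = (0.3, -0.94)
(s₂, t₂) = (0.3, -0.94) − 0.04·(8.44, 2.76) = (-0.0376, -1.0504)
(s₃, t₃) = (-0.0376, -1.0504) − 0.04·(4.1296, 5.2912) = (-0.202784, -1.262048)
s = -0.202784

-0.202784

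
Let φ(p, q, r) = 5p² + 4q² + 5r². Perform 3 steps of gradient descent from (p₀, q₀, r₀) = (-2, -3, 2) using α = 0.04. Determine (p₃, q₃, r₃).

∇φ = (10p, 8q, 10r)
(p₁, q₁, r₁) = (-2, -3, 2) − 0.04·(-20, -24, 20) = (-1.2, -2.04, 1.2)
(p₂, q₂, r₂) = (-1.2, -2.04, 1.2) − 0.04·(-12, -16.32, 12) = (-0.72, -1.3872, 0.72)
(p₃, q₃, r₃) = (-0.72, -1.3872, 0.72) − 0.04·(-7.2, -11.0976, 7.2) = (-0.432, -0.943296, 0.432)

(-0.432, -0.943296, 0.432)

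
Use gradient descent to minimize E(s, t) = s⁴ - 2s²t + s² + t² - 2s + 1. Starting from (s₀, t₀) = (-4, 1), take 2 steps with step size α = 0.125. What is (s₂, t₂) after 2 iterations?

(-10032.0078125, 189.203125)

∇E = (4s³ - 4st + 2s - 2, -2s² + 2t)
Step 1: at (-4, 1), ∇E = (-250, -30) → (-4, 1) − 0.125·(-250, -30) = (27.25, 4.75)
Step 2: at (27.25, 4.75), ∇E = (80474.0625, -1475.625) → (27.25, 4.75) − 0.125·(80474.0625, -1475.625) = (-10032.0078125, 189.203125)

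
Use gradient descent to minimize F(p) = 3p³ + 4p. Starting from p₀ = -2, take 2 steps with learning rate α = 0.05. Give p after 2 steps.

F′(p) = 9p² + 4
p₁ = -2 − 0.05·40 = -4
p₂ = -4 − 0.05·148 = -11.4

-11.4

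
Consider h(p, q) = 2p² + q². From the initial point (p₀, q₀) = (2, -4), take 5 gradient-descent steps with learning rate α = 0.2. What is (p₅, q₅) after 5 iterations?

(0.00064, -0.31104)

∇h = (4p, 2q)
(p₁, q₁) = (2, -4) − 0.2·(8, -8) = (0.4, -2.4)
(p₂, q₂) = (0.4, -2.4) − 0.2·(1.6, -4.8) = (0.08, -1.44)
(p₃, q₃) = (0.08, -1.44) − 0.2·(0.32, -2.88) = (0.016, -0.864)
(p₄, q₄) = (0.016, -0.864) − 0.2·(0.064, -1.728) = (0.0032, -0.5184)
(p₅, q₅) = (0.0032, -0.5184) − 0.2·(0.0128, -1.0368) = (0.00064, -0.31104)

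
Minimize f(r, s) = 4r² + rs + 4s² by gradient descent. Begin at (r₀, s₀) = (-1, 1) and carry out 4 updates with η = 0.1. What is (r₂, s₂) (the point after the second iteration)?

(-0.09, 0.09)

∇f = (8r + s, r + 8s)
Step 1: at (-1, 1), ∇f = (-7, 7) → (-1, 1) − 0.1·(-7, 7) = (-0.3, 0.3)
Step 2: at (-0.3, 0.3), ∇f = (-2.1, 2.1) → (-0.3, 0.3) − 0.1·(-2.1, 2.1) = (-0.09, 0.09)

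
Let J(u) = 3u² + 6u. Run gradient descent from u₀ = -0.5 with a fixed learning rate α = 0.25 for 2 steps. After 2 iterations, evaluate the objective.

J′(u) = 6u + 6
u₁ = -0.5 − 0.25·3 = -1.25
u₂ = -1.25 − 0.25·(-1.5) = -0.875
J(-0.875) = -2.953125

-2.953125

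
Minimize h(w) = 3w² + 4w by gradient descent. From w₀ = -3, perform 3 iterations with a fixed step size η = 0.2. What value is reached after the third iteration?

h′(w) = 6w + 4
w₁ = -3 − 0.2·(-14) = -0.2
w₂ = -0.2 − 0.2·2.8 = -0.76
w₃ = -0.76 − 0.2·(-0.56) = -0.648

-0.648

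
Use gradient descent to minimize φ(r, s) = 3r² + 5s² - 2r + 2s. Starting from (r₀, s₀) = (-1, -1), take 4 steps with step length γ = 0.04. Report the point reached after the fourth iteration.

∇φ = (6r - 2, 10s + 2)
(r₁, s₁) = (-1, -1) − 0.04·(-8, -8) = (-0.68, -0.68)
(r₂, s₂) = (-0.68, -0.68) − 0.04·(-6.08, -4.8) = (-0.4368, -0.488)
(r₃, s₃) = (-0.4368, -0.488) − 0.04·(-4.6208, -2.88) = (-0.251968, -0.3728)
(r₄, s₄) = (-0.251968, -0.3728) − 0.04·(-3.511808, -1.728) = (-0.11149568, -0.30368)

(-0.11149568, -0.30368)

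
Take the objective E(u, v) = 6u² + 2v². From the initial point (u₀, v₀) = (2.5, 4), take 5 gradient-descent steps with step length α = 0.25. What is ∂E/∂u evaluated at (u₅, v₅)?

∇E = (12u, 4v)
Step 1: at (2.5, 4), ∇E = (30, 16) → (2.5, 4) − 0.25·(30, 16) = (-5, 0)
Step 2: at (-5, 0), ∇E = (-60, 0) → (-5, 0) − 0.25·(-60, 0) = (10, 0)
Step 3: at (10, 0), ∇E = (120, 0) → (10, 0) − 0.25·(120, 0) = (-20, 0)
Step 4: at (-20, 0), ∇E = (-240, 0) → (-20, 0) − 0.25·(-240, 0) = (40, 0)
Step 5: at (40, 0), ∇E = (480, 0) → (40, 0) − 0.25·(480, 0) = (-80, 0)
∂E/∂u at (-80, 0) = -960

-960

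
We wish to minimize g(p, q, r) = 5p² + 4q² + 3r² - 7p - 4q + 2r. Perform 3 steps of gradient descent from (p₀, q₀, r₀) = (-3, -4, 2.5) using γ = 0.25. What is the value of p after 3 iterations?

∇g = (10p - 7, 8q - 4, 6r + 2)
Step 1: at (-3, -4, 2.5), ∇g = (-37, -36, 17) → (-3, -4, 2.5) − 0.25·(-37, -36, 17) = (6.25, 5, -1.75)
Step 2: at (6.25, 5, -1.75), ∇g = (55.5, 36, -8.5) → (6.25, 5, -1.75) − 0.25·(55.5, 36, -8.5) = (-7.625, -4, 0.375)
Step 3: at (-7.625, -4, 0.375), ∇g = (-83.25, -36, 4.25) → (-7.625, -4, 0.375) − 0.25·(-83.25, -36, 4.25) = (13.1875, 5, -0.6875)
p = 13.1875

13.1875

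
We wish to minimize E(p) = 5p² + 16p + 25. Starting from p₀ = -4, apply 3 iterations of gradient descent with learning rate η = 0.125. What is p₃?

E′(p) = 10p + 16
Step 1: E′(-4) = -24; p₁ = -4 − 0.125·(-24) = -1
Step 2: E′(-1) = 6; p₂ = -1 − 0.125·6 = -1.75
Step 3: E′(-1.75) = -1.5; p₃ = -1.75 − 0.125·(-1.5) = -1.5625

-1.5625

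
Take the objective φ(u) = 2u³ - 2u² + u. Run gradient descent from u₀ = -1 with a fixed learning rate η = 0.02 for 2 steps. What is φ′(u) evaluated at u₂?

φ′(u) = 6u² - 4u + 1
u₁ = -1 − 0.02·11 = -1.22
u₂ = -1.22 − 0.02·14.8104 = -1.516208
φ′(u) at (-1.516208) = 20.858152195584

20.858152195584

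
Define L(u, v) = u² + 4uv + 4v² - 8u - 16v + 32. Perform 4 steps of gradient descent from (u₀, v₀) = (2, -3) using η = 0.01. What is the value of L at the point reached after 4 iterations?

43.54990144

∇L = (2u + 4v - 8, 4u + 8v - 16)
Step 1: at (2, -3), ∇L = (-16, -32) → (2, -3) − 0.01·(-16, -32) = (2.16, -2.68)
Step 2: at (2.16, -2.68), ∇L = (-14.4, -28.8) → (2.16, -2.68) − 0.01·(-14.4, -28.8) = (2.304, -2.392)
Step 3: at (2.304, -2.392), ∇L = (-12.96, -25.92) → (2.304, -2.392) − 0.01·(-12.96, -25.92) = (2.4336, -2.1328)
Step 4: at (2.4336, -2.1328), ∇L = (-11.664, -23.328) → (2.4336, -2.1328) − 0.01·(-11.664, -23.328) = (2.55024, -1.89952)
L(2.55024, -1.89952) = 43.54990144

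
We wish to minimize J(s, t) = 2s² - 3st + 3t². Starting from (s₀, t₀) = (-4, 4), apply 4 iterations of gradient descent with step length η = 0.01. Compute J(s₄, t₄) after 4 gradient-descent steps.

∇J = (4s - 3t, -3s + 6t)
(s₁, t₁) = (-4, 4) − 0.01·(-28, 36) = (-3.72, 3.64)
(s₂, t₂) = (-3.72, 3.64) − 0.01·(-25.8, 33) = (-3.462, 3.31)
(s₃, t₃) = (-3.462, 3.31) − 0.01·(-23.778, 30.246) = (-3.22422, 3.00754)
(s₄, t₄) = (-3.22422, 3.00754) − 0.01·(-21.9195, 27.7179) = (-3.005025, 2.730361)
J(-3.005025, 2.730361) = 65.039373264288

65.039373264288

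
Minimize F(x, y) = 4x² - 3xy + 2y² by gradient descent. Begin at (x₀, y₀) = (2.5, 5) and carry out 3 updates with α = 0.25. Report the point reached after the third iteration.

(0.546875, 0.1171875)

∇F = (8x - 3y, -3x + 4y)
Step 1: at (2.5, 5), ∇F = (5, 12.5) → (2.5, 5) − 0.25·(5, 12.5) = (1.25, 1.875)
Step 2: at (1.25, 1.875), ∇F = (4.375, 3.75) → (1.25, 1.875) − 0.25·(4.375, 3.75) = (0.15625, 0.9375)
Step 3: at (0.15625, 0.9375), ∇F = (-1.5625, 3.28125) → (0.15625, 0.9375) − 0.25·(-1.5625, 3.28125) = (0.546875, 0.1171875)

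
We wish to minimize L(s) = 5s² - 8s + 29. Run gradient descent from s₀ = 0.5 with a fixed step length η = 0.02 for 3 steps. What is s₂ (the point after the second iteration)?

0.608

L′(s) = 10s - 8
Step 1: L′(0.5) = -3; s₁ = 0.5 − 0.02·(-3) = 0.56
Step 2: L′(0.56) = -2.4; s₂ = 0.56 − 0.02·(-2.4) = 0.608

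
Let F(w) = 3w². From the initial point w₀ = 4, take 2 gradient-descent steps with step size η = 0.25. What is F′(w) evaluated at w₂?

6

F′(w) = 6w
w₁ = 4 − 0.25·24 = -2
w₂ = -2 − 0.25·(-12) = 1
F′(w) at (1) = 6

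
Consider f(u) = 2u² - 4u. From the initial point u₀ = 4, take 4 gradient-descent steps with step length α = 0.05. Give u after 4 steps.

f′(u) = 4u - 4
Step 1: f′(4) = 12; u₁ = 4 − 0.05·12 = 3.4
Step 2: f′(3.4) = 9.6; u₂ = 3.4 − 0.05·9.6 = 2.92
Step 3: f′(2.92) = 7.68; u₃ = 2.92 − 0.05·7.68 = 2.536
Step 4: f′(2.536) = 6.144; u₄ = 2.536 − 0.05·6.144 = 2.2288

2.2288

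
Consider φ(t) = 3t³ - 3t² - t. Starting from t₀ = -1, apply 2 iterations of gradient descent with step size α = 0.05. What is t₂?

φ′(t) = 9t² - 6t - 1
t₁ = -1 − 0.05·14 = -1.7
t₂ = -1.7 − 0.05·35.21 = -3.4605

-3.4605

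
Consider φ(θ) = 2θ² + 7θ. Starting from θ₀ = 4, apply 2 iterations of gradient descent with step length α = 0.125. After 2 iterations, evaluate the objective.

φ′(θ) = 4θ + 7
Step 1: φ′(4) = 23; θ₁ = 4 − 0.125·23 = 1.125
Step 2: φ′(1.125) = 11.5; θ₂ = 1.125 − 0.125·11.5 = -0.3125
φ(-0.3125) = -1.9921875

-1.9921875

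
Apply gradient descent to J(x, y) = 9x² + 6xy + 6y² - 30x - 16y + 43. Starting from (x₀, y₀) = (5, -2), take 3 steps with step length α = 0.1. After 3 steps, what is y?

-0.8

∇J = (18x + 6y - 30, 6x + 12y - 16)
(x₁, y₁) = (5, -2) − 0.1·(48, -10) = (0.2, -1)
(x₂, y₂) = (0.2, -1) − 0.1·(-32.4, -26.8) = (3.44, 1.68)
(x₃, y₃) = (3.44, 1.68) − 0.1·(42, 24.8) = (-0.76, -0.8)
y = -0.8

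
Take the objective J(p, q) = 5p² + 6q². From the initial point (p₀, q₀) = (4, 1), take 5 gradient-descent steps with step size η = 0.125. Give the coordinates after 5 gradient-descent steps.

(-0.00390625, -0.03125)

∇J = (10p, 12q)
Step 1: at (4, 1), ∇J = (40, 12) → (4, 1) − 0.125·(40, 12) = (-1, -0.5)
Step 2: at (-1, -0.5), ∇J = (-10, -6) → (-1, -0.5) − 0.125·(-10, -6) = (0.25, 0.25)
Step 3: at (0.25, 0.25), ∇J = (2.5, 3) → (0.25, 0.25) − 0.125·(2.5, 3) = (-0.0625, -0.125)
Step 4: at (-0.0625, -0.125), ∇J = (-0.625, -1.5) → (-0.0625, -0.125) − 0.125·(-0.625, -1.5) = (0.015625, 0.0625)
Step 5: at (0.015625, 0.0625), ∇J = (0.15625, 0.75) → (0.015625, 0.0625) − 0.125·(0.15625, 0.75) = (-0.00390625, -0.03125)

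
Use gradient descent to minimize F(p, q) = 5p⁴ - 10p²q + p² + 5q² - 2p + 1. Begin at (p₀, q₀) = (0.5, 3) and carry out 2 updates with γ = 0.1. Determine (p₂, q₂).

∇F = (20p³ - 20pq + 2p - 2, -10p² + 10q)
Step 1: at (0.5, 3), ∇F = (-28.5, 27.5) → (0.5, 3) − 0.1·(-28.5, 27.5) = (3.35, 0.25)
Step 2: at (3.35, 0.25), ∇F = (739.8575, -109.725) → (3.35, 0.25) − 0.1·(739.8575, -109.725) = (-70.63575, 11.2225)

(-70.63575, 11.2225)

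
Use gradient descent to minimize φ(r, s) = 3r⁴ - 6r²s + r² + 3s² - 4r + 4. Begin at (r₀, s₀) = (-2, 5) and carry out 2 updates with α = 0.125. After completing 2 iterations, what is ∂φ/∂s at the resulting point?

∇φ = (12r³ - 12rs + 2r - 4, -6r² + 6s)
(r₁, s₁) = (-2, 5) − 0.125·(16, 6) = (-4, 4.25)
(r₂, s₂) = (-4, 4.25) − 0.125·(-576, -70.5) = (68, 13.0625)
∂φ/∂s at (68, 13.0625) = -27665.625

-27665.625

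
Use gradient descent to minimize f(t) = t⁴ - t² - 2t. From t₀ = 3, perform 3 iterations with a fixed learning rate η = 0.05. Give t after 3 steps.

-0.425

f′(t) = 4t³ - 2t - 2
t₁ = 3 − 0.05·100 = -2
t₂ = -2 − 0.05·(-30) = -0.5
t₃ = -0.5 − 0.05·(-1.5) = -0.425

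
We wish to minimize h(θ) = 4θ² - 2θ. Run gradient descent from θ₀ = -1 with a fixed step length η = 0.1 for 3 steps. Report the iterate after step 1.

h′(θ) = 8θ - 2
θ₁ = -1 − 0.1·(-10) = 0

0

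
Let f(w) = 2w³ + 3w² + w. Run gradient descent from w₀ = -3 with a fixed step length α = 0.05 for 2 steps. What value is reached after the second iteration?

f′(w) = 6w² + 6w + 1
Step 1: f′(-3) = 37; w₁ = -3 − 0.05·37 = -4.85
Step 2: f′(-4.85) = 113.035; w₂ = -4.85 − 0.05·113.035 = -10.50175

-10.50175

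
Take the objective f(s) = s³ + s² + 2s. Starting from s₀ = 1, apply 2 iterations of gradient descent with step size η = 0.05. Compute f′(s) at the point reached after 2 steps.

f′(s) = 3s² + 2s + 2
Step 1: f′(1) = 7; s₁ = 1 − 0.05·7 = 0.65
Step 2: f′(0.65) = 4.5675; s₂ = 0.65 − 0.05·4.5675 = 0.421625
f′(s) at (0.421625) = 3.376552921875

3.376552921875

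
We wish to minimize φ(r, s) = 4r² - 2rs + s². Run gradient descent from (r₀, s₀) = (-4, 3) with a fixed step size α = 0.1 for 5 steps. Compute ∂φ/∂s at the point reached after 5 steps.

∇φ = (8r - 2s, -2r + 2s)
(r₁, s₁) = (-4, 3) − 0.1·(-38, 14) = (-0.2, 1.6)
(r₂, s₂) = (-0.2, 1.6) − 0.1·(-4.8, 3.6) = (0.28, 1.24)
(r₃, s₃) = (0.28, 1.24) − 0.1·(-0.24, 1.92) = (0.304, 1.048)
(r₄, s₄) = (0.304, 1.048) − 0.1·(0.336, 1.488) = (0.2704, 0.8992)
(r₅, s₅) = (0.2704, 0.8992) − 0.1·(0.3648, 1.2576) = (0.23392, 0.77344)
∂φ/∂s at (0.23392, 0.77344) = 1.07904

1.07904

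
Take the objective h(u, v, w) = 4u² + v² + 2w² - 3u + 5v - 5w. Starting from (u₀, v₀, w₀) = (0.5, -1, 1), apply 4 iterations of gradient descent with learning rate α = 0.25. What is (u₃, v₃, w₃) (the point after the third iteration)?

(0.25, -2.3125, 1.25)

∇h = (8u - 3, 2v + 5, 4w - 5)
Step 1: at (0.5, -1, 1), ∇h = (1, 3, -1) → (0.5, -1, 1) − 0.25·(1, 3, -1) = (0.25, -1.75, 1.25)
Step 2: at (0.25, -1.75, 1.25), ∇h = (-1, 1.5, 0) → (0.25, -1.75, 1.25) − 0.25·(-1, 1.5, 0) = (0.5, -2.125, 1.25)
Step 3: at (0.5, -2.125, 1.25), ∇h = (1, 0.75, 0) → (0.5, -2.125, 1.25) − 0.25·(1, 0.75, 0) = (0.25, -2.3125, 1.25)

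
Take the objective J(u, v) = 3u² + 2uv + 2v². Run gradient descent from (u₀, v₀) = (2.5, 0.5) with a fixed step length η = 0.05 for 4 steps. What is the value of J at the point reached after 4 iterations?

∇J = (6u + 2v, 2u + 4v)
Step 1: at (2.5, 0.5), ∇J = (16, 7) → (2.5, 0.5) − 0.05·(16, 7) = (1.7, 0.15)
Step 2: at (1.7, 0.15), ∇J = (10.5, 4) → (1.7, 0.15) − 0.05·(10.5, 4) = (1.175, -0.05)
Step 3: at (1.175, -0.05), ∇J = (6.95, 2.15) → (1.175, -0.05) − 0.05·(6.95, 2.15) = (0.8275, -0.1575)
Step 4: at (0.8275, -0.1575), ∇J = (4.65, 1.025) → (0.8275, -0.1575) − 0.05·(4.65, 1.025) = (0.595, -0.20875)
J(0.595, -0.20875) = 0.900815625

0.900815625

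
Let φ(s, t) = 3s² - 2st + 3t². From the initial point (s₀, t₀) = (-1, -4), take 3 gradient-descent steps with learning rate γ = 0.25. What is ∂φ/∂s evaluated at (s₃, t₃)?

∇φ = (6s - 2t, -2s + 6t)
(s₁, t₁) = (-1, -4) − 0.25·(2, -22) = (-1.5, 1.5)
(s₂, t₂) = (-1.5, 1.5) − 0.25·(-12, 12) = (1.5, -1.5)
(s₃, t₃) = (1.5, -1.5) − 0.25·(12, -12) = (-1.5, 1.5)
∂φ/∂s at (-1.5, 1.5) = -12

-12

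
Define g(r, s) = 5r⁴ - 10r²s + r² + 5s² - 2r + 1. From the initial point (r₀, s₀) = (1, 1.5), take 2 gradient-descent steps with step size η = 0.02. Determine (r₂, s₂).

(1.1728, 1.408)

∇g = (20r³ - 20rs + 2r - 2, -10r² + 10s)
(r₁, s₁) = (1, 1.5) − 0.02·(-10, 5) = (1.2, 1.4)
(r₂, s₂) = (1.2, 1.4) − 0.02·(1.36, -0.4) = (1.1728, 1.408)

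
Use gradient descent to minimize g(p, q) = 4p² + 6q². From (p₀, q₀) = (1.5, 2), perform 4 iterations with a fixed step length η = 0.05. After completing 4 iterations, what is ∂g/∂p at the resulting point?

1.5552

∇g = (8p, 12q)
(p₁, q₁) = (1.5, 2) − 0.05·(12, 24) = (0.9, 0.8)
(p₂, q₂) = (0.9, 0.8) − 0.05·(7.2, 9.6) = (0.54, 0.32)
(p₃, q₃) = (0.54, 0.32) − 0.05·(4.32, 3.84) = (0.324, 0.128)
(p₄, q₄) = (0.324, 0.128) − 0.05·(2.592, 1.536) = (0.1944, 0.0512)
∂g/∂p at (0.1944, 0.0512) = 1.5552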